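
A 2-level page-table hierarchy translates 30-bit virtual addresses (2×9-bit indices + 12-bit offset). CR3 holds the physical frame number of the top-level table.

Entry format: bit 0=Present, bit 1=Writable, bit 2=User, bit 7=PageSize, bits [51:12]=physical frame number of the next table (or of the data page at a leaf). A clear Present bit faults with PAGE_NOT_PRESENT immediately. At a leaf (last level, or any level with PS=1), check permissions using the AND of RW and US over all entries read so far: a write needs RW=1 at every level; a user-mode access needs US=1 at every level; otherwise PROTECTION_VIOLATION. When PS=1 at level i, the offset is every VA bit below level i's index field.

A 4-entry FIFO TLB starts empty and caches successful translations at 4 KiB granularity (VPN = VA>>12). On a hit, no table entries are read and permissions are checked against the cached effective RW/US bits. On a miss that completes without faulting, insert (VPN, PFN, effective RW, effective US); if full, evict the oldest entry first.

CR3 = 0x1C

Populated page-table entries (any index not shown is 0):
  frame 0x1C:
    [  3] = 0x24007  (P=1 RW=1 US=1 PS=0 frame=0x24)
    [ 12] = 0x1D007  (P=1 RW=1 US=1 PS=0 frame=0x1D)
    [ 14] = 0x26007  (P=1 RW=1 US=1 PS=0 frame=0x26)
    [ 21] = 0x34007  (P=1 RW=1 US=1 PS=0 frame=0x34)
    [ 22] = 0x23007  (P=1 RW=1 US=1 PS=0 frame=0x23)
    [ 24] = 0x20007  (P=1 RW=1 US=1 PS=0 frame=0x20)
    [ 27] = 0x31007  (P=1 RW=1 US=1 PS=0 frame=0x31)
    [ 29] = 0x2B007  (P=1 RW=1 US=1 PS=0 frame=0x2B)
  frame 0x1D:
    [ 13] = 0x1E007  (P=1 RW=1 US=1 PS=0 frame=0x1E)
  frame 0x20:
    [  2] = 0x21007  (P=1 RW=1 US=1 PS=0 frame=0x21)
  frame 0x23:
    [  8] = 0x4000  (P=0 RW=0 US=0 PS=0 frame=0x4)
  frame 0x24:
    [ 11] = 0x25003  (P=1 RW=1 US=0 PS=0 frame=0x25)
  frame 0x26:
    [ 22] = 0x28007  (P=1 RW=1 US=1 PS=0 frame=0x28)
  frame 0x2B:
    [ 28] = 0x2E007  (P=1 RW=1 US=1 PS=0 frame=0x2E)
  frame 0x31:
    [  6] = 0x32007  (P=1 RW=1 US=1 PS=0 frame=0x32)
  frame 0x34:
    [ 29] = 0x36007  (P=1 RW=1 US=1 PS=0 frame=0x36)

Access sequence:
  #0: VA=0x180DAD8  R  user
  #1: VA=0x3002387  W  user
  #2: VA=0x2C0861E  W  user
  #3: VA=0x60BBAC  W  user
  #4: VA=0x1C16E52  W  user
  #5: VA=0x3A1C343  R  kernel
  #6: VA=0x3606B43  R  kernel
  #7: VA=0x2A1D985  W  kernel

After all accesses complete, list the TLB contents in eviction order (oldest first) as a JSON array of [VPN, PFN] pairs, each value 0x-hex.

Walk each access:
#0 VA=0x180DAD8 (r,user):
  lvl0: tbl 0x1C, slot 12 ⇒ 0x1D007 (P1/RW1/US1/PS0)
  lvl1: tbl 0x1D, slot 13 ⇒ 0x1E007 (P1/RW1/US1/PS0)
  ⇒ phys 0x1EAD8  [2 reads]
#1 VA=0x3002387 (w,user):
  lvl0: tbl 0x1C, slot 24 ⇒ 0x20007 (P1/RW1/US1/PS0)
  lvl1: tbl 0x20, slot 2 ⇒ 0x21007 (P1/RW1/US1/PS0)
  ⇒ phys 0x21387  [2 reads]
#2 VA=0x2C0861E (w,user):
  lvl0: tbl 0x1C, slot 22 ⇒ 0x23007 (P1/RW1/US1/PS0)
  lvl1: tbl 0x23, slot 8 ⇒ 0x4000 (P0/RW0/US0/PS0)
  ⇒ fault: PAGE_NOT_PRESENT  — 2 lookups
#3 VA=0x60BBAC (w,user):
  lvl0: tbl 0x1C, slot 3 ⇒ 0x24007 (P1/RW1/US1/PS0)
  lvl1: tbl 0x24, slot 11 ⇒ 0x25003 (P1/RW1/US0/PS0)
  ⇒ fault: PROTECTION_VIOLATION  — 2 lookups
#4 VA=0x1C16E52 (w,user):
  lvl0: tbl 0x1C, slot 14 ⇒ 0x26007 (P1/RW1/US1/PS0)
  lvl1: tbl 0x26, slot 22 ⇒ 0x28007 (P1/RW1/US1/PS0)
  ⇒ phys 0x28E52  [2 reads]
#5 VA=0x3A1C343 (r,kernel):
  lvl0: tbl 0x1C, slot 29 ⇒ 0x2B007 (P1/RW1/US1/PS0)
  lvl1: tbl 0x2B, slot 28 ⇒ 0x2E007 (P1/RW1/US1/PS0)
  ⇒ phys 0x2E343  [2 reads]
#6 VA=0x3606B43 (r,kernel):
  lvl0: tbl 0x1C, slot 27 ⇒ 0x31007 (P1/RW1/US1/PS0)
  lvl1: tbl 0x31, slot 6 ⇒ 0x32007 (P1/RW1/US1/PS0)
  ⇒ phys 0x32B43  [2 reads]
#7 VA=0x2A1D985 (w,kernel):
  lvl0: tbl 0x1C, slot 21 ⇒ 0x34007 (P1/RW1/US1/PS0)
  lvl1: tbl 0x34, slot 29 ⇒ 0x36007 (P1/RW1/US1/PS0)
  ⇒ phys 0x36985  [2 reads]

TLB: [["0x1C16", "0x28"], ["0x3A1C", "0x2E"], ["0x3606", "0x32"], ["0x2A1D", "0x36"]]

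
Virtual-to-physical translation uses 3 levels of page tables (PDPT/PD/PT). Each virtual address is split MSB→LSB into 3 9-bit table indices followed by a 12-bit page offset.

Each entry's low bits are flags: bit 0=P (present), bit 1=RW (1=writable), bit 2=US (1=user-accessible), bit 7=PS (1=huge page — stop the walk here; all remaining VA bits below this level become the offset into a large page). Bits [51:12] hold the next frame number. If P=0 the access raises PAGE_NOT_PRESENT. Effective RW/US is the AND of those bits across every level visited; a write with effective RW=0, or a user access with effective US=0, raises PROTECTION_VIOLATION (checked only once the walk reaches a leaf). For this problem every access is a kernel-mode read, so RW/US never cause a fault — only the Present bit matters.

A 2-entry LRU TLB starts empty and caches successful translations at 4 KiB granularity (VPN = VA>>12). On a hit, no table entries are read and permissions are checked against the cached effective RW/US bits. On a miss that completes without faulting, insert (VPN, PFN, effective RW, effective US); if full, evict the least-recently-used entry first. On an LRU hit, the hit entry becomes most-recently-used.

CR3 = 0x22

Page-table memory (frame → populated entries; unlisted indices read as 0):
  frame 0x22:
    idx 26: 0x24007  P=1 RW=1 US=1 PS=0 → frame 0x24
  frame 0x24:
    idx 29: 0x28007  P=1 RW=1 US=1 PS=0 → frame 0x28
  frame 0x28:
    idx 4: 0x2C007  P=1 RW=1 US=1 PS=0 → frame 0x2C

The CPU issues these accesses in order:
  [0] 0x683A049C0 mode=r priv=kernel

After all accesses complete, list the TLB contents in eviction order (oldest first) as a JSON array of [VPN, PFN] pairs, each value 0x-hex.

Walk each access:
#0 VA=0x683A049C0 (r,kernel):
  lvl0: tbl 0x22, slot 26 ⇒ 0x24007 (P1/RW1/US1/PS0)
  lvl1: tbl 0x24, slot 29 ⇒ 0x28007 (P1/RW1/US1/PS0)
  lvl2: tbl 0x28, slot 4 ⇒ 0x2C007 (P1/RW1/US1/PS0)
  ✓ 0x2C9C0  — 3 lookups

TLB: [["0x683A04", "0x2C"]]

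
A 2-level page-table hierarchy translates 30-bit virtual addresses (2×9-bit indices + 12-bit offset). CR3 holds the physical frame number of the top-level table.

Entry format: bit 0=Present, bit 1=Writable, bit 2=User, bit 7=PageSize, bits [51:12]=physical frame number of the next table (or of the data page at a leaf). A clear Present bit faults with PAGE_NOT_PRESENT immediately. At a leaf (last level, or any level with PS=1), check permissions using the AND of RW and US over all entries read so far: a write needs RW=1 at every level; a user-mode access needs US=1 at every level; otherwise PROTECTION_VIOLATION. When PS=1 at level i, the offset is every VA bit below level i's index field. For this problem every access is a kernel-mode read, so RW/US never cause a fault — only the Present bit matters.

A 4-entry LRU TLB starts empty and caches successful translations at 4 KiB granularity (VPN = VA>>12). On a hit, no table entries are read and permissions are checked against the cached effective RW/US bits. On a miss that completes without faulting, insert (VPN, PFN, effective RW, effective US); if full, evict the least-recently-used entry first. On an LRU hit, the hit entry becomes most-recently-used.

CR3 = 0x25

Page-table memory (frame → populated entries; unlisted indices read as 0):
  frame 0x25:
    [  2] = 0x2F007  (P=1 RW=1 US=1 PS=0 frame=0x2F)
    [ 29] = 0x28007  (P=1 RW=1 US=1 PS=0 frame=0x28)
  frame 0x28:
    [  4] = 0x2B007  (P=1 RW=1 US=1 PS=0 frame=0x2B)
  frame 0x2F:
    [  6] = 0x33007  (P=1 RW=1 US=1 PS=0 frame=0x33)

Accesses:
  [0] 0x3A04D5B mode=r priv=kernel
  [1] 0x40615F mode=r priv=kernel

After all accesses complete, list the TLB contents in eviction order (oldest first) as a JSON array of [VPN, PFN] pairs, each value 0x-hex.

Walk each access:
#0 VA=0x3A04D5B (r,kernel):
  [0] read 0x25 idx=29: raw=0x28007 flags P=1 W=1 U=1 S=0
  [1] read 0x28 idx=4: raw=0x2B007 flags P=1 W=1 U=1 S=0
  ⇒ phys 0x2BD5B  [2 reads]
#1 VA=0x40615F (r,kernel):
  [0] read 0x25 idx=2: raw=0x2F007 flags P=1 W=1 U=1 S=0
  [1] read 0x2F idx=6: raw=0x33007 flags P=1 W=1 U=1 S=0
  ⇒ phys 0x3315F  [2 reads]

TLB: [["0x3A04", "0x2B"], ["0x406", "0x33"]]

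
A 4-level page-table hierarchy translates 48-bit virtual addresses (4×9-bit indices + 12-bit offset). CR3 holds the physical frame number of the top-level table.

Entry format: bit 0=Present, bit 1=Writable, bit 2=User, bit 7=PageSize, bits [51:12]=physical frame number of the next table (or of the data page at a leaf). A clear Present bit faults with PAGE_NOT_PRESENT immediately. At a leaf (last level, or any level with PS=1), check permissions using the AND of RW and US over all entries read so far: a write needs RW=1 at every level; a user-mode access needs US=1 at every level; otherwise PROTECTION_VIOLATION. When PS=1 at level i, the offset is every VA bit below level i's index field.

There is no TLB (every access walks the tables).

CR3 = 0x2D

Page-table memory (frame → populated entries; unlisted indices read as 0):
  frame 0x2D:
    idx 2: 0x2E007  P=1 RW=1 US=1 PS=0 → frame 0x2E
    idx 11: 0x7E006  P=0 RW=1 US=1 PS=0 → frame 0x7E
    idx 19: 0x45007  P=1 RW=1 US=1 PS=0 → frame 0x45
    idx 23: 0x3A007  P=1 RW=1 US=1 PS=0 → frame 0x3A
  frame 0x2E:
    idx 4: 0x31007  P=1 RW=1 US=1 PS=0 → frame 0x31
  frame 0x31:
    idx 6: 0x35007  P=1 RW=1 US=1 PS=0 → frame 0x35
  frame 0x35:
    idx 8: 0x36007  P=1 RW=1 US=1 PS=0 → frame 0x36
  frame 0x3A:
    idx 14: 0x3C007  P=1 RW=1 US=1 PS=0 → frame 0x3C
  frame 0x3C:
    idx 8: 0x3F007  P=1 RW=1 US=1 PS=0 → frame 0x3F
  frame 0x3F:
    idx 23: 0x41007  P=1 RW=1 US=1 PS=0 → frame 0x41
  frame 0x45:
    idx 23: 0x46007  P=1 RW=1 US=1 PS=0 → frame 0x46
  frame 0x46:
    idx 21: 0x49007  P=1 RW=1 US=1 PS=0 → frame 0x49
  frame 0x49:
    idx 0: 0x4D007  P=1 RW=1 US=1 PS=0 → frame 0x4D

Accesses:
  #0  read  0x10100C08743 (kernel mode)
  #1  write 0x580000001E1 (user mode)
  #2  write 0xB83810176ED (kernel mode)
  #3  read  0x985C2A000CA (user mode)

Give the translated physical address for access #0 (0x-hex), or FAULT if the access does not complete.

Walk each access:
#0 VA=0x10100C08743 (r,kernel):
  L0 @0x2D[2] → 0x2E007  P=1,RW=1,US=1,PS=0
  L1 @0x2E[4] → 0x31007  P=1,RW=1,US=1,PS=0
  L2 @0x31[6] → 0x35007  P=1,RW=1,US=1,PS=0
  L3 @0x35[8] → 0x36007  P=1,RW=1,US=1,PS=0
  → PA=0x36743  (4 entries read)
#1 VA=0x580000001E1 (w,user):
  L0 @0x2D[11] → 0x7E006  P=0,RW=1,US=1,PS=0
  → PAGE_NOT_PRESENT  (1 entries read)
#2 VA=0xB83810176ED (w,kernel):
  L0 @0x2D[23] → 0x3A007  P=1,RW=1,US=1,PS=0
  L1 @0x3A[14] → 0x3C007  P=1,RW=1,US=1,PS=0
  L2 @0x3C[8] → 0x3F007  P=1,RW=1,US=1,PS=0
  L3 @0x3F[23] → 0x41007  P=1,RW=1,US=1,PS=0
  → PA=0x416ED  (4 entries read)
#3 VA=0x985C2A000CA (r,user):
  L0 @0x2D[19] → 0x45007  P=1,RW=1,US=1,PS=0
  L1 @0x45[23] → 0x46007  P=1,RW=1,US=1,PS=0
  L2 @0x46[21] → 0x49007  P=1,RW=1,US=1,PS=0
  L3 @0x49[0] → 0x4D007  P=1,RW=1,US=1,PS=0
  → PA=0x4D0CA  (4 entries read)

Access #0 PA: 0x36743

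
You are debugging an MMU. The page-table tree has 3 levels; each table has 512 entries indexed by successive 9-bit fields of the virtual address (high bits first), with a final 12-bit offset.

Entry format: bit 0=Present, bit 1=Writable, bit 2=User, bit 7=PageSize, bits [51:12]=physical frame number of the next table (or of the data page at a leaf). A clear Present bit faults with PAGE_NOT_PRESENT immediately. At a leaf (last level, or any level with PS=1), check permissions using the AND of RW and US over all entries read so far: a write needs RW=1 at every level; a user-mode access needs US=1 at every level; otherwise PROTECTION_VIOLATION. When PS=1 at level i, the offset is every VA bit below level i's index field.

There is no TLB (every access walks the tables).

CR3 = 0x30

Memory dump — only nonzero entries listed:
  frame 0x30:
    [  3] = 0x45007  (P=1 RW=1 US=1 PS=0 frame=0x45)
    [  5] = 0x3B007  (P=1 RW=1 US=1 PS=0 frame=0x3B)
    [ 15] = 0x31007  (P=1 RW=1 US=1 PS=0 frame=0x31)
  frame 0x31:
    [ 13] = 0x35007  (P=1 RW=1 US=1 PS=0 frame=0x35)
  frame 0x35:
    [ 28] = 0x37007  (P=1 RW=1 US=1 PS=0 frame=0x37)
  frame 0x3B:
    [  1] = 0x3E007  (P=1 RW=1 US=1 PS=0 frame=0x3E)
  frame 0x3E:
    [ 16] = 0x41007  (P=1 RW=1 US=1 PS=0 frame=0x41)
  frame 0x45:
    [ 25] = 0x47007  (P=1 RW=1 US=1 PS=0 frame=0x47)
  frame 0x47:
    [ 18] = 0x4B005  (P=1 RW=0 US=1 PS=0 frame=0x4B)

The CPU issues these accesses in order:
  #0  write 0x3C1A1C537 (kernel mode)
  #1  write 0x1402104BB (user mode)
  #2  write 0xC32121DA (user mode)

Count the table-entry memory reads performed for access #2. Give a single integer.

Walk each access:
#0 VA=0x3C1A1C537 (w,kernel):
  L0 @0x30[15] → 0x31007  P=1,RW=1,US=1,PS=0
  L1 @0x31[13] → 0x35007  P=1,RW=1,US=1,PS=0
  L2 @0x35[28] → 0x37007  P=1,RW=1,US=1,PS=0
  ✓ 0x37537  — 3 lookups
#1 VA=0x1402104BB (w,user):
  L0 @0x30[5] → 0x3B007  P=1,RW=1,US=1,PS=0
  L1 @0x3B[1] → 0x3E007  P=1,RW=1,US=1,PS=0
  L2 @0x3E[16] → 0x41007  P=1,RW=1,US=1,PS=0
  ✓ 0x414BB  — 3 lookups
#2 VA=0xC32121DA (w,user):
  L0 @0x30[3] → 0x45007  P=1,RW=1,US=1,PS=0
  L1 @0x45[25] → 0x47007  P=1,RW=1,US=1,PS=0
  L2 @0x47[18] → 0x4B005  P=1,RW=0,US=1,PS=0
  ✗ PROTECTION_VIOLATION  [3 reads]

Entries read for #2: 3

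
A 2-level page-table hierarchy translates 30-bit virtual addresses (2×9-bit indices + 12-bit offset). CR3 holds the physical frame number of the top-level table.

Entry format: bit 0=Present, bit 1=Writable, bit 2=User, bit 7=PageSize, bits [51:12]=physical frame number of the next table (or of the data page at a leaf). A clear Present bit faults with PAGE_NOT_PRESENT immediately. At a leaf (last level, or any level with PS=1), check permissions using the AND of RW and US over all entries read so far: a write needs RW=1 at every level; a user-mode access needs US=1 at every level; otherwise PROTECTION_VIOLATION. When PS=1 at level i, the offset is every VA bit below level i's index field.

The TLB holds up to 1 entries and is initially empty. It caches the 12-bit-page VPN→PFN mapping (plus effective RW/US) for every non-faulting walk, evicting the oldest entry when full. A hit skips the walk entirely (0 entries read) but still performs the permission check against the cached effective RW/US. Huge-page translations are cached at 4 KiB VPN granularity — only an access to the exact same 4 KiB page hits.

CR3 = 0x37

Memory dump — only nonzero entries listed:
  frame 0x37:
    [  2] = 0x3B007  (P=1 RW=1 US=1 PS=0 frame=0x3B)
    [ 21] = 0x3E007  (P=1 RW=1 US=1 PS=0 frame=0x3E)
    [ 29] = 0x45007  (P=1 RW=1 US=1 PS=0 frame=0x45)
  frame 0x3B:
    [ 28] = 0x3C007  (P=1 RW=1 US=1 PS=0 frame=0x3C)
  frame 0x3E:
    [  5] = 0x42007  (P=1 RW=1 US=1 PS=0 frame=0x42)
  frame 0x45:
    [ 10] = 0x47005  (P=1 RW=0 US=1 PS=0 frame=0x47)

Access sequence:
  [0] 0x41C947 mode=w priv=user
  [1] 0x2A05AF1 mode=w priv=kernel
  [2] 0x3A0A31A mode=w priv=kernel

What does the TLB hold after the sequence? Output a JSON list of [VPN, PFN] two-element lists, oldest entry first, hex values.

Walk each access:
#0 VA=0x41C947 (w,user):
  [0] read 0x37 idx=2: raw=0x3B007 flags P=1 W=1 U=1 S=0
  [1] read 0x3B idx=28: raw=0x3C007 flags P=1 W=1 U=1 S=0
  ✓ 0x3C947  — 2 lookups
#1 VA=0x2A05AF1 (w,kernel):
  [0] read 0x37 idx=21: raw=0x3E007 flags P=1 W=1 U=1 S=0
  [1] read 0x3E idx=5: raw=0x42007 flags P=1 W=1 U=1 S=0
  ✓ 0x42AF1  — 2 lookups
#2 VA=0x3A0A31A (w,kernel):
  [0] read 0x37 idx=29: raw=0x45007 flags P=1 W=1 U=1 S=0
  [1] read 0x45 idx=10: raw=0x47005 flags P=1 W=0 U=1 S=0
  ✗ PROTECTION_VIOLATION  [2 reads]

TLB: [["0x2A05", "0x42"]]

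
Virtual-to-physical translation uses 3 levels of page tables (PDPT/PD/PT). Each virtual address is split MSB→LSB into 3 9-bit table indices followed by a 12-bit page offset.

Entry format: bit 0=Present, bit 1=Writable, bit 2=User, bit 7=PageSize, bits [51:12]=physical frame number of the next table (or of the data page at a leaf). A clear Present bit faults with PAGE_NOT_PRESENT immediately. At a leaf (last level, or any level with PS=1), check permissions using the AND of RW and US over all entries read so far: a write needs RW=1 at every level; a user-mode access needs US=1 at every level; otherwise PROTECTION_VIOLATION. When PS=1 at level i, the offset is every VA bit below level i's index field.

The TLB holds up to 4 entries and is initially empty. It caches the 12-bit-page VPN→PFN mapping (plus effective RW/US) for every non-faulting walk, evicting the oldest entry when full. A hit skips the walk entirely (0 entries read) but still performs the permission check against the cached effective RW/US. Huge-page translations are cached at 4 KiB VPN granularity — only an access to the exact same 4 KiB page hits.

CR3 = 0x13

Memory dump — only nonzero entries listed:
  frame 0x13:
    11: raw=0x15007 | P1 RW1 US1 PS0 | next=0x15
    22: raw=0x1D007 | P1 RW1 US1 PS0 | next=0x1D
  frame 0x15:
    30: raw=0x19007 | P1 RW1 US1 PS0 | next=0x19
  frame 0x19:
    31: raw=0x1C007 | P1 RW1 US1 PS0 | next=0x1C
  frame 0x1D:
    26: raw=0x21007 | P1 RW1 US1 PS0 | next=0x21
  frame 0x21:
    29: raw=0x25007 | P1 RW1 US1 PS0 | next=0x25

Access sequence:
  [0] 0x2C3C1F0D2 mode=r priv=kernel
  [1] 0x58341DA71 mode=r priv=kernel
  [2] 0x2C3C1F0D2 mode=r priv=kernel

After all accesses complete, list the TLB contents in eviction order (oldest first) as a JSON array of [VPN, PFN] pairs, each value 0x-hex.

Per-access translation:
#0 VA=0x2C3C1F0D2 (r,kernel):
  [0] read 0x13 idx=11: raw=0x15007 flags P=1 W=1 U=1 S=0
  [1] read 0x15 idx=30: raw=0x19007 flags P=1 W=1 U=1 S=0
  [2] read 0x19 idx=31: raw=0x1C007 flags P=1 W=1 U=1 S=0
  ✓ 0x1C0D2  — 3 lookups
#1 VA=0x58341DA71 (r,kernel):
  [0] read 0x13 idx=22: raw=0x1D007 flags P=1 W=1 U=1 S=0
  [1] read 0x1D idx=26: raw=0x21007 flags P=1 W=1 U=1 S=0
  [2] read 0x21 idx=29: raw=0x25007 flags P=1 W=1 U=1 S=0
  ✓ 0x25A71  — 3 lookups
#2 VA=0x2C3C1F0D2 (r,kernel):
  TLB hit vpn=0x2C3C1F → PA=0x1C0D2

TLB: [["0x2C3C1F", "0x1C"], ["0x58341D", "0x25"]]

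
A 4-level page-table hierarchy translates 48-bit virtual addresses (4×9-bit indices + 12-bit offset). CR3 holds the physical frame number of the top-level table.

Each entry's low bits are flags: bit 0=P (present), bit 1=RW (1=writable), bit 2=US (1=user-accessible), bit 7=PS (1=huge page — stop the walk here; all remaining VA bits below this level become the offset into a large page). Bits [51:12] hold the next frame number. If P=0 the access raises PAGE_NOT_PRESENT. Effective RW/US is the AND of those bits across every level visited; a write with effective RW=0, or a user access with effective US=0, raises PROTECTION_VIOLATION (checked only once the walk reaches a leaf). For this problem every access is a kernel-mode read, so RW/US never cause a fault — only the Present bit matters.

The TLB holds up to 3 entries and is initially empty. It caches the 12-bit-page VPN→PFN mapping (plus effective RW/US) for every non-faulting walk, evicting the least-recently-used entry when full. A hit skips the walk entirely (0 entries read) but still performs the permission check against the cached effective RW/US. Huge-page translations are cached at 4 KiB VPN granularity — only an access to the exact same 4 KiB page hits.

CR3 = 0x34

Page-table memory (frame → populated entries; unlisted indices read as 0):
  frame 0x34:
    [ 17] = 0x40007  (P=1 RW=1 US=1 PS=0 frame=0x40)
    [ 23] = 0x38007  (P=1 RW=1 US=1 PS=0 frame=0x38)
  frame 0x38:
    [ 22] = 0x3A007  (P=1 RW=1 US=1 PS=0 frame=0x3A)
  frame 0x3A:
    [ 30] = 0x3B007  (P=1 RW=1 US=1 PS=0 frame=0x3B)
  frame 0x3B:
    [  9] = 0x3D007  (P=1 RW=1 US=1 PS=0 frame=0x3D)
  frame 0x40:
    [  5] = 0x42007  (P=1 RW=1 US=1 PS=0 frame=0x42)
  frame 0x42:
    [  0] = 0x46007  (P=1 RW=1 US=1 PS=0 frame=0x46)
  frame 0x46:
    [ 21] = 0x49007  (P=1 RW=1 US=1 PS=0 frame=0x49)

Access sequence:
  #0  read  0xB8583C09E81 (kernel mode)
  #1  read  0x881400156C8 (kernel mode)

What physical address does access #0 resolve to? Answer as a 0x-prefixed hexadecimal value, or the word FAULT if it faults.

Per-access translation:
#0 VA=0xB8583C09E81 (r,kernel):
  L0 @0x34[23] → 0x38007  P=1,RW=1,US=1,PS=0
  L1 @0x38[22] → 0x3A007  P=1,RW=1,US=1,PS=0
  L2 @0x3A[30] → 0x3B007  P=1,RW=1,US=1,PS=0
  L3 @0x3B[9] → 0x3D007  P=1,RW=1,US=1,PS=0
  → PA=0x3DE81  (4 entries read)
#1 VA=0x881400156C8 (r,kernel):
  L0 @0x34[17] → 0x40007  P=1,RW=1,US=1,PS=0
  L1 @0x40[5] → 0x42007  P=1,RW=1,US=1,PS=0
  L2 @0x42[0] → 0x46007  P=1,RW=1,US=1,PS=0
  L3 @0x46[21] → 0x49007  P=1,RW=1,US=1,PS=0
  → PA=0x496C8  (4 entries read)

Access #0 PA: 0x3DE81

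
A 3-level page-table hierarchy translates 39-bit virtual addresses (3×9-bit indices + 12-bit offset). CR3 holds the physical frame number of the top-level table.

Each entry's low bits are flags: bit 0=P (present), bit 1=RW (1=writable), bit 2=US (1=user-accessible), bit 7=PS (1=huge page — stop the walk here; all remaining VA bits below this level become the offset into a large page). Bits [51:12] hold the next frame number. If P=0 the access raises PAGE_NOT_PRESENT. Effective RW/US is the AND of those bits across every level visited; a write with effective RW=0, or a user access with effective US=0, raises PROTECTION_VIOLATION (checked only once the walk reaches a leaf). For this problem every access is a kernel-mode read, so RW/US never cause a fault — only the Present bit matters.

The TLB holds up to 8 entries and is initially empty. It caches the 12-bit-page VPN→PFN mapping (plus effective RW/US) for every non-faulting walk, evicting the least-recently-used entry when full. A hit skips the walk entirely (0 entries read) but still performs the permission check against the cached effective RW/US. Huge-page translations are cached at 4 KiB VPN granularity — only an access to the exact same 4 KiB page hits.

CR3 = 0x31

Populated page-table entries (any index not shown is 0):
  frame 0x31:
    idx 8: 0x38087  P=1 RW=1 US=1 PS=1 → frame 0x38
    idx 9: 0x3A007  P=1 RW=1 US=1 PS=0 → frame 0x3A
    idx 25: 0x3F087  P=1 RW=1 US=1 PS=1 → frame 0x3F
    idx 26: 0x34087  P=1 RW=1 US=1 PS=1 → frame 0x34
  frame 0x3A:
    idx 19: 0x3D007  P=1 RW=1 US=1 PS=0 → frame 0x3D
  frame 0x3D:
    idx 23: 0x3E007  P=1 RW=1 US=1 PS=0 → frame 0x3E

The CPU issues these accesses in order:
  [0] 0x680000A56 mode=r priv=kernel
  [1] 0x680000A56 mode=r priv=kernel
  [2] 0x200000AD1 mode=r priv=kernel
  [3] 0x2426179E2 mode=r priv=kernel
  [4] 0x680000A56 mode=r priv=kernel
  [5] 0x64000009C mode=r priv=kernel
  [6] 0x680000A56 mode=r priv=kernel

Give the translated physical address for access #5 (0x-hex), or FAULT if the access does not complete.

Per-access translation:
#0 VA=0x680000A56 (r,kernel):
  L0 @0x31[26] → 0x34087  P=1,RW=1,US=1,PS=1
  ✓ 0x34A56 (huge @L0)  — 1 lookups
#1 VA=0x680000A56 (r,kernel):
  TLB hit vpn=0x680000 → PA=0x34A56
#2 VA=0x200000AD1 (r,kernel):
  L0 @0x31[8] → 0x38087  P=1,RW=1,US=1,PS=1
  ✓ 0x38AD1 (huge @L0)  — 1 lookups
#3 VA=0x2426179E2 (r,kernel):
  L0 @0x31[9] → 0x3A007  P=1,RW=1,US=1,PS=0
  L1 @0x3A[19] → 0x3D007  P=1,RW=1,US=1,PS=0
  L2 @0x3D[23] → 0x3E007  P=1,RW=1,US=1,PS=0
  ✓ 0x3E9E2  — 3 lookups
#4 VA=0x680000A56 (r,kernel):
  TLB hit vpn=0x680000 → PA=0x34A56
#5 VA=0x64000009C (r,kernel):
  L0 @0x31[25] → 0x3F087  P=1,RW=1,US=1,PS=1
  ✓ 0x3F09C (huge @L0)  — 1 lookups
#6 VA=0x680000A56 (r,kernel):
  TLB hit vpn=0x680000 → PA=0x34A56

Access #5 PA: 0x3F09C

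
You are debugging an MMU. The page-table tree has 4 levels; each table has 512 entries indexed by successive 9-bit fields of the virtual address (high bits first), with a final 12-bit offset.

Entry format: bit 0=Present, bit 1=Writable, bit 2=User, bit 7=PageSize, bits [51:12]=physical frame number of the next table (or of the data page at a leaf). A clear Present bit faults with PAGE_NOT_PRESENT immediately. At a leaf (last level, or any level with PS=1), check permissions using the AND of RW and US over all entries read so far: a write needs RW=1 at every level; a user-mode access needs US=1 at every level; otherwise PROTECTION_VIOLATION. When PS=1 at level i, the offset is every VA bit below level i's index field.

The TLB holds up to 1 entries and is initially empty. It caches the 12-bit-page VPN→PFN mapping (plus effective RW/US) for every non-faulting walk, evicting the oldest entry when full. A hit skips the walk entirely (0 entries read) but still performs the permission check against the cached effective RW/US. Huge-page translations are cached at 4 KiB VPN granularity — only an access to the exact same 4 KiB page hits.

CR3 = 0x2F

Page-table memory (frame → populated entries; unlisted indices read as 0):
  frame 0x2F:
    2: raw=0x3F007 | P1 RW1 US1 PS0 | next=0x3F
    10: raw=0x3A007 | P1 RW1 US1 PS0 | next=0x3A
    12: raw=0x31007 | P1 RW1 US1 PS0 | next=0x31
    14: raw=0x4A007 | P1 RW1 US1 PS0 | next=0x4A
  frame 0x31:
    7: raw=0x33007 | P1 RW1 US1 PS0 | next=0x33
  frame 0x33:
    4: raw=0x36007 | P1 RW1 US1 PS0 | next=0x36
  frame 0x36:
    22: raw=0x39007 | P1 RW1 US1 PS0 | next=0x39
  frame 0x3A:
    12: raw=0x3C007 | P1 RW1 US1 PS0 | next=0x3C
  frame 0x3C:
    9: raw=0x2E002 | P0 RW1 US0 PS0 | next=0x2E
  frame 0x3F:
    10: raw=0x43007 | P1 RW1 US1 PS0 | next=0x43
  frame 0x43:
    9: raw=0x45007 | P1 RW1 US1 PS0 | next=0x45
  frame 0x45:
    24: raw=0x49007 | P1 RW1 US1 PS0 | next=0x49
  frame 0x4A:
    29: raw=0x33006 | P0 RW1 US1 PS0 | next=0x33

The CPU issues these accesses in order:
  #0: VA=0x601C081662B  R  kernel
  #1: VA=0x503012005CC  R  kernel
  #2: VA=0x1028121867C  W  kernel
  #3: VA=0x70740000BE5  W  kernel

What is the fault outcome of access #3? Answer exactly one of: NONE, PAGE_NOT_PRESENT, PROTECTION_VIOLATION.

Per-access translation:
#0 VA=0x601C081662B (r,kernel):
  [0] read 0x2F idx=12: raw=0x31007 flags P=1 W=1 U=1 S=0
  [1] read 0x31 idx=7: raw=0x33007 flags P=1 W=1 U=1 S=0
  [2] read 0x33 idx=4: raw=0x36007 flags P=1 W=1 U=1 S=0
  [3] read 0x36 idx=22: raw=0x39007 flags P=1 W=1 U=1 S=0
  ✓ 0x3962B  — 4 lookups
#1 VA=0x503012005CC (r,kernel):
  [0] read 0x2F idx=10: raw=0x3A007 flags P=1 W=1 U=1 S=0
  [1] read 0x3A idx=12: raw=0x3C007 flags P=1 W=1 U=1 S=0
  [2] read 0x3C idx=9: raw=0x2E002 flags P=0 W=1 U=0 S=0
  ⇒ fault: PAGE_NOT_PRESENT  — 3 lookups
#2 VA=0x1028121867C (w,kernel):
  [0] read 0x2F idx=2: raw=0x3F007 flags P=1 W=1 U=1 S=0
  [1] read 0x3F idx=10: raw=0x43007 flags P=1 W=1 U=1 S=0
  [2] read 0x43 idx=9: raw=0x45007 flags P=1 W=1 U=1 S=0
  [3] read 0x45 idx=24: raw=0x49007 flags P=1 W=1 U=1 S=0
  ✓ 0x4967C  — 4 lookups
#3 VA=0x70740000BE5 (w,kernel):
  [0] read 0x2F idx=14: raw=0x4A007 flags P=1 W=1 U=1 S=0
  [1] read 0x4A idx=29: raw=0x33006 flags P=0 W=1 U=1 S=0
  ⇒ fault: PAGE_NOT_PRESENT  — 2 lookups

Access #3 fault: PAGE_NOT_PRESENT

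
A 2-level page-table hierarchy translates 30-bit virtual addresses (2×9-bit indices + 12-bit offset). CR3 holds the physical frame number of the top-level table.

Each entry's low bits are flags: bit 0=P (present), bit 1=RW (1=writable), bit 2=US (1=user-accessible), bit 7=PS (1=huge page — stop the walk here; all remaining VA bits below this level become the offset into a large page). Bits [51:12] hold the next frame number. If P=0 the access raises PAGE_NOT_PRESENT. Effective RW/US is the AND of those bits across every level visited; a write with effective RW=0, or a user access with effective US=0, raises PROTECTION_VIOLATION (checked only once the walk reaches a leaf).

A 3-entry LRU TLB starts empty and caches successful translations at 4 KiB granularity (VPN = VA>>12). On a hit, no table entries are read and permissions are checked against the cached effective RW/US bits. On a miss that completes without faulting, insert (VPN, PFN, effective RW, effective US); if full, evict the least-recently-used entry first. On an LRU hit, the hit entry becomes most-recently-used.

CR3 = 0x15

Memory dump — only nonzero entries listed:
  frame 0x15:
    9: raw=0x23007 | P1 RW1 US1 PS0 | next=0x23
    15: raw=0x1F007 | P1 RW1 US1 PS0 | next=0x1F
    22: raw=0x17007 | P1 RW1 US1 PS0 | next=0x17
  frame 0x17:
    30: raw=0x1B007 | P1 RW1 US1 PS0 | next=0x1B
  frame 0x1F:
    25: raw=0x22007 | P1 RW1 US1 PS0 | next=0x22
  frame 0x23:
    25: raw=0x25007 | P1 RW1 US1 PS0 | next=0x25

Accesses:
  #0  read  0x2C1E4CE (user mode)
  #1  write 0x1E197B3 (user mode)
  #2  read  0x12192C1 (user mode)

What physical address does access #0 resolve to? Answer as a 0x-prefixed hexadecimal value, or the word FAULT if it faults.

Trace:
#0 VA=0x2C1E4CE (r,user):
  [0] read 0x15 idx=22: raw=0x17007 flags P=1 W=1 U=1 S=0
  [1] read 0x17 idx=30: raw=0x1B007 flags P=1 W=1 U=1 S=0
  ✓ 0x1B4CE  — 2 lookups
#1 VA=0x1E197B3 (w,user):
  [0] read 0x15 idx=15: raw=0x1F007 flags P=1 W=1 U=1 S=0
  [1] read 0x1F idx=25: raw=0x22007 flags P=1 W=1 U=1 S=0
  ✓ 0x227B3  — 2 lookups
#2 VA=0x12192C1 (r,user):
  [0] read 0x15 idx=9: raw=0x23007 flags P=1 W=1 U=1 S=0
  [1] read 0x23 idx=25: raw=0x25007 flags P=1 W=1 U=1 S=0
  ✓ 0x252C1  — 2 lookups

Access #0 PA: 0x1B4CE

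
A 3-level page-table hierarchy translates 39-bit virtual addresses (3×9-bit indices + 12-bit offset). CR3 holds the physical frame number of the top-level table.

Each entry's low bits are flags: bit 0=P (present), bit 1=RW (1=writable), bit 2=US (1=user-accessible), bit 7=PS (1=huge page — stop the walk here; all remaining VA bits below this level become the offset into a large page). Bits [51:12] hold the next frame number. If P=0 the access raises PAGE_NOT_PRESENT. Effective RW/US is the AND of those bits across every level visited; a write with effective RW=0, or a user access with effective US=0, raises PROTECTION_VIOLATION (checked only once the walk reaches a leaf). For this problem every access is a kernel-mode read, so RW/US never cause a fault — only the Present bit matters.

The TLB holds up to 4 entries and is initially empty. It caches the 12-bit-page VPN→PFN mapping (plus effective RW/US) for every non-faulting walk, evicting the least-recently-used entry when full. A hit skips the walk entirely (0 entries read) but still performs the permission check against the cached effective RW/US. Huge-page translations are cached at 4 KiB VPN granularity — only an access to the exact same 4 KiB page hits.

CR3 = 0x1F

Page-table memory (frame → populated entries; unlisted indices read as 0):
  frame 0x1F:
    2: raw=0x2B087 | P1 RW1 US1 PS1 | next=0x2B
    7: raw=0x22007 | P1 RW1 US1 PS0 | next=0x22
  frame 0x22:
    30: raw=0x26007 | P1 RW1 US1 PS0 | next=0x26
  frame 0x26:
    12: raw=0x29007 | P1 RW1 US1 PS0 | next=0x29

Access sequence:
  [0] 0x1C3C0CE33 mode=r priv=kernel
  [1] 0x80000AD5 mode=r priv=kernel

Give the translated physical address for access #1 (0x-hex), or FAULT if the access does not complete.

Walk each access:
#0 VA=0x1C3C0CE33 (r,kernel):
  [0] read 0x1F idx=7: raw=0x22007 flags P=1 W=1 U=1 S=0
  [1] read 0x22 idx=30: raw=0x26007 flags P=1 W=1 U=1 S=0
  [2] read 0x26 idx=12: raw=0x29007 flags P=1 W=1 U=1 S=0
  ✓ 0x29E33  — 3 lookups
#1 VA=0x80000AD5 (r,kernel):
  [0] read 0x1F idx=2: raw=0x2B087 flags P=1 W=1 U=1 S=1
  ✓ 0x2BAD5 (huge @L0)  — 1 lookups

Access #1 PA: 0x2BAD5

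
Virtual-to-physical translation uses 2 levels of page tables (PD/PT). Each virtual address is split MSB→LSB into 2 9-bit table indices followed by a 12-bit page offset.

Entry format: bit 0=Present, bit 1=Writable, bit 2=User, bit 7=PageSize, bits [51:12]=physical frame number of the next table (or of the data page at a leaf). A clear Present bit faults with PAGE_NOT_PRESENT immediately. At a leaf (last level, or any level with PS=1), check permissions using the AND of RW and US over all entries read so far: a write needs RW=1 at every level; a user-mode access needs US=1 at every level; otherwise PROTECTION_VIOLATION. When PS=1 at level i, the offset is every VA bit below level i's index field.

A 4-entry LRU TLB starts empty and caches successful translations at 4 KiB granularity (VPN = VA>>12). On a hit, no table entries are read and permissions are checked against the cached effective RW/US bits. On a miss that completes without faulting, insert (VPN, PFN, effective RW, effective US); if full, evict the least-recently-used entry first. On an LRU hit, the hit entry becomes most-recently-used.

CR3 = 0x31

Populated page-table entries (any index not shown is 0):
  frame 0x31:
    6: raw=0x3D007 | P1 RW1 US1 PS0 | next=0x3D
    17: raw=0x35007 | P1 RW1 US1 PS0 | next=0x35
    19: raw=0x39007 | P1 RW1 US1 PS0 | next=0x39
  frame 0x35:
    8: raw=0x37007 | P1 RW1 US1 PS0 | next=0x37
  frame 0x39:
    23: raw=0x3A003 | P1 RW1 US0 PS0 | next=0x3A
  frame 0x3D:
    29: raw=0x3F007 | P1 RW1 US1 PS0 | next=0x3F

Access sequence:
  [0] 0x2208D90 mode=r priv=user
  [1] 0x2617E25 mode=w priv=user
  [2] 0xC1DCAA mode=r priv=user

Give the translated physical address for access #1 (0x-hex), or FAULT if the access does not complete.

Per-access translation:
#0 VA=0x2208D90 (r,user):
  [0] read 0x31 idx=17: raw=0x35007 flags P=1 W=1 U=1 S=0
  [1] read 0x35 idx=8: raw=0x37007 flags P=1 W=1 U=1 S=0
  → PA=0x37D90  (2 entries read)
#1 VA=0x2617E25 (w,user):
  [0] read 0x31 idx=19: raw=0x39007 flags P=1 W=1 U=1 S=0
  [1] read 0x39 idx=23: raw=0x3A003 flags P=1 W=1 U=0 S=0
  ✗ PROTECTION_VIOLATION  [2 reads]
#2 VA=0xC1DCAA (r,user):
  [0] read 0x31 idx=6: raw=0x3D007 flags P=1 W=1 U=1 S=0
  [1] read 0x3D idx=29: raw=0x3F007 flags P=1 W=1 U=1 S=0
  → PA=0x3FCAA  (2 entries read)

Access #1 PA: FAULT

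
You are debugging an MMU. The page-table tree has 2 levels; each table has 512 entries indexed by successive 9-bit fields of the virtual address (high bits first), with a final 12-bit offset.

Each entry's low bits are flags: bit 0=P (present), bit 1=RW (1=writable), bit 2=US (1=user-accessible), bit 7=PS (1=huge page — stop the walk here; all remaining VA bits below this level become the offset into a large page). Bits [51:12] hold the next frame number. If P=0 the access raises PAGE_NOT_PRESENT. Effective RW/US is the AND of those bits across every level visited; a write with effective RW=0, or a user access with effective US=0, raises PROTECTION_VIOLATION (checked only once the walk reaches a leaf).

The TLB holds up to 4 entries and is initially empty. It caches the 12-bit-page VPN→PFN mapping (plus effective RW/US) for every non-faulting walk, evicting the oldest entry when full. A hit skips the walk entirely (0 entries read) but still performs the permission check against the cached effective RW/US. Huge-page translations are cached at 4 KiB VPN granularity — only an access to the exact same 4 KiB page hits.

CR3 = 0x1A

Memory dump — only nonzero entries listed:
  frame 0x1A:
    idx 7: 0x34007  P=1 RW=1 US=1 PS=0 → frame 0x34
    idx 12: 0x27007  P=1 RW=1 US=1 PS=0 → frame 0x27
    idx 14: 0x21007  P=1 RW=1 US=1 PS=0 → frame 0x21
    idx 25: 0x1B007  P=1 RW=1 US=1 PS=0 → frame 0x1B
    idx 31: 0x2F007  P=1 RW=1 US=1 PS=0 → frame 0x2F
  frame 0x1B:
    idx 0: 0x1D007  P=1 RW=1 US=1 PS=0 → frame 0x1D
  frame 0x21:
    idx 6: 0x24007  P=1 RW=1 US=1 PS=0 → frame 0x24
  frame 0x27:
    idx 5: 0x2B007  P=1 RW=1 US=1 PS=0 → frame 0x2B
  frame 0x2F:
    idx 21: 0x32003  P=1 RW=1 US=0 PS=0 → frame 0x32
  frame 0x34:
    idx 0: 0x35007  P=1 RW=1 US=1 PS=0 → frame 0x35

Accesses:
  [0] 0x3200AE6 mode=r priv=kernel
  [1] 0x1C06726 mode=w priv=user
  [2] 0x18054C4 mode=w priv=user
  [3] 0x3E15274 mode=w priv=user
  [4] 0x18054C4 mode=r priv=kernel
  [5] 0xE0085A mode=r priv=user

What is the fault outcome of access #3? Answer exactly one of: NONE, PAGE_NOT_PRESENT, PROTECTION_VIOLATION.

Per-access translation:
#0 VA=0x3200AE6 (r,kernel):
  L0: frame=0x1A idx=25 entry=0x1B007 [P=1 RW=1 US=1 PS=0]
  L1: frame=0x1B idx=0 entry=0x1D007 [P=1 RW=1 US=1 PS=0]
  ⇒ phys 0x1DAE6  [2 reads]
#1 VA=0x1C06726 (w,user):
  L0: frame=0x1A idx=14 entry=0x21007 [P=1 RW=1 US=1 PS=0]
  L1: frame=0x21 idx=6 entry=0x24007 [P=1 RW=1 US=1 PS=0]
  ⇒ phys 0x24726  [2 reads]
#2 VA=0x18054C4 (w,user):
  L0: frame=0x1A idx=12 entry=0x27007 [P=1 RW=1 US=1 PS=0]
  L1: frame=0x27 idx=5 entry=0x2B007 [P=1 RW=1 US=1 PS=0]
  ⇒ phys 0x2B4C4  [2 reads]
#3 VA=0x3E15274 (w,user):
  L0: frame=0x1A idx=31 entry=0x2F007 [P=1 RW=1 US=1 PS=0]
  L1: frame=0x2F idx=21 entry=0x32003 [P=1 RW=1 US=0 PS=0]
  ✗ PROTECTION_VIOLATION  [2 reads]
#4 VA=0x18054C4 (r,kernel):
  TLB hit vpn=0x1805 → PA=0x2B4C4
#5 VA=0xE0085A (r,user):
  L0: frame=0x1A idx=7 entry=0x34007 [P=1 RW=1 US=1 PS=0]
  L1: frame=0x34 idx=0 entry=0x35007 [P=1 RW=1 US=1 PS=0]
  ⇒ phys 0x3585A  [2 reads]

Access #3 fault: PROTECTION_VIOLATION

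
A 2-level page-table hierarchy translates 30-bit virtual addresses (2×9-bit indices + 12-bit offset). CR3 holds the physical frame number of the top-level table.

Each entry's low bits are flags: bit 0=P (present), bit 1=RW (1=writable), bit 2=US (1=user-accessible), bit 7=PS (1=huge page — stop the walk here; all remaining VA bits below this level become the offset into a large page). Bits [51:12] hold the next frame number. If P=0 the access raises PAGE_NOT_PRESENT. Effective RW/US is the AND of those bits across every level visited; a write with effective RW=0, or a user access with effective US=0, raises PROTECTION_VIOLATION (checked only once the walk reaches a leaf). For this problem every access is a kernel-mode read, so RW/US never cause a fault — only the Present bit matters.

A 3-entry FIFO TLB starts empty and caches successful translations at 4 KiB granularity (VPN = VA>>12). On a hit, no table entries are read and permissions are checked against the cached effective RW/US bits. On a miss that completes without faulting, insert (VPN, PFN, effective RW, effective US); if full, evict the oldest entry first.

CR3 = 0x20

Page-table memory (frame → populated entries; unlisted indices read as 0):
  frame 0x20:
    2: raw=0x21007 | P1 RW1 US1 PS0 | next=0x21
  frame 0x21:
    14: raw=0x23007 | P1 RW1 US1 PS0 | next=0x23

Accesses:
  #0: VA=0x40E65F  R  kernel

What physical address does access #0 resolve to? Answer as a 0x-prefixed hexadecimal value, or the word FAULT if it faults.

Per-access translation:
#0 VA=0x40E65F (r,kernel):
  lvl0: tbl 0x20, slot 2 ⇒ 0x21007 (P1/RW1/US1/PS0)
  lvl1: tbl 0x21, slot 14 ⇒ 0x23007 (P1/RW1/US1/PS0)
  ✓ 0x2365F  — 2 lookups

Access #0 PA: 0x2365F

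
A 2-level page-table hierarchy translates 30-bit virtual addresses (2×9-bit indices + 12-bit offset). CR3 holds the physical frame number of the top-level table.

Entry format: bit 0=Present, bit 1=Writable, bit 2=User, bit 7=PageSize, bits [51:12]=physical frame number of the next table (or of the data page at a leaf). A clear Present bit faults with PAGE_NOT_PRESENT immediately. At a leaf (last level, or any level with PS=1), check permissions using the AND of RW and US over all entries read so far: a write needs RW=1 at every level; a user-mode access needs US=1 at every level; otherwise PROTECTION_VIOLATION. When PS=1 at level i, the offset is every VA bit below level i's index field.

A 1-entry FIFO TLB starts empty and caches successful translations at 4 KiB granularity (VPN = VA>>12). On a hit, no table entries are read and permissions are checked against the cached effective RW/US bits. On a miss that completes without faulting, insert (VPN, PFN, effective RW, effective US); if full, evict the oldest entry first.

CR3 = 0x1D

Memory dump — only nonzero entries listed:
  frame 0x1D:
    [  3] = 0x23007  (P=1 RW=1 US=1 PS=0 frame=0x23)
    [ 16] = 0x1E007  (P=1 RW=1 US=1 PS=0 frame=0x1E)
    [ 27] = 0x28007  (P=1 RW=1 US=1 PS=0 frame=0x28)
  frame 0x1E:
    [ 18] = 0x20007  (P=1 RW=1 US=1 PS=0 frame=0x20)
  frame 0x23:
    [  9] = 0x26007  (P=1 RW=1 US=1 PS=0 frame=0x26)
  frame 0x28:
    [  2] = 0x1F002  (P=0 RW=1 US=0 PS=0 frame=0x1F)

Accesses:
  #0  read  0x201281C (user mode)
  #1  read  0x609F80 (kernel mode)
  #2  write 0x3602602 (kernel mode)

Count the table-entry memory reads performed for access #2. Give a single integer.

Trace:
#0 VA=0x201281C (r,user):
  lvl0: tbl 0x1D, slot 16 ⇒ 0x1E007 (P1/RW1/US1/PS0)
  lvl1: tbl 0x1E, slot 18 ⇒ 0x20007 (P1/RW1/US1/PS0)
  → PA=0x2081C  (2 entries read)
#1 VA=0x609F80 (r,kernel):
  lvl0: tbl 0x1D, slot 3 ⇒ 0x23007 (P1/RW1/US1/PS0)
  lvl1: tbl 0x23, slot 9 ⇒ 0x26007 (P1/RW1/US1/PS0)
  → PA=0x26F80  (2 entries read)
#2 VA=0x3602602 (w,kernel):
  lvl0: tbl 0x1D, slot 27 ⇒ 0x28007 (P1/RW1/US1/PS0)
  lvl1: tbl 0x28, slot 2 ⇒ 0x1F002 (P0/RW1/US0/PS0)
  → PAGE_NOT_PRESENT  (2 entries read)

Entries read for #2: 2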